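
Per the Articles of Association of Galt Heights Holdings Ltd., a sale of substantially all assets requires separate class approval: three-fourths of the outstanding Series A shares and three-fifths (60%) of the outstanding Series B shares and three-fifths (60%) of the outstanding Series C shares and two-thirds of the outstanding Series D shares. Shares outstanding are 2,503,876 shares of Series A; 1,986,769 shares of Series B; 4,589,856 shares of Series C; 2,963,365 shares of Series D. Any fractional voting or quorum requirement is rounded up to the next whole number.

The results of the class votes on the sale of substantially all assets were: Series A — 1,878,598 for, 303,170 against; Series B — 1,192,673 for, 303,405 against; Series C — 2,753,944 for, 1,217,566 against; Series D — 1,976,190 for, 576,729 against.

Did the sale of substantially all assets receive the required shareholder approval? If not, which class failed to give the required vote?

Series A: 3/4 of 2503876 = 1877907; 1,877,907 required, 1,878,598 in favor — approved.
Series B: 3/5 of 1986769 = 1192061.40, rounded up to 1192062; 1,192,062 required, 1,192,673 in favor — approved.
Series C: 3/5 of 4589856 = 2753913.60, rounded up to 2753914; 2,753,914 required, 2,753,944 in favor — approved.
Series D: 2/3 of 2963365 = 1975576.67, rounded up to 1975577; 1,975,577 required, 1,976,190 in favor — approved.

Approved — every class gave the required vote.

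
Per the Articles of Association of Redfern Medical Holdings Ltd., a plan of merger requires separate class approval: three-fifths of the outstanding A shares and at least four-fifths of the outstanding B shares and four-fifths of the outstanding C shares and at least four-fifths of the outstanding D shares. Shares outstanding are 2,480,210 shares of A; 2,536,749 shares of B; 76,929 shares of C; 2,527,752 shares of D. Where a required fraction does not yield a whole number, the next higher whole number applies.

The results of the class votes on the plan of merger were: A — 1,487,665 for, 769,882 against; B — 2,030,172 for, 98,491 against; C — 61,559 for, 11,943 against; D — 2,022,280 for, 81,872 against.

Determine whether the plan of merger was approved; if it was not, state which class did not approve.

Not approved — the A shares did not give the required vote.

A: 3/5 of 2480210 = 1488126; 1,488,126 required, 1,487,665 in favor — not approved.
B: 4/5 of 2536749 = 2029399.20, rounded up to 2029400; 2,029,400 required, 2,030,172 in favor — approved.
C: 4/5 of 76929 = 61543.20, rounded up to 61544; 61,544 required, 61,559 in favor — approved.
D: 4/5 of 2527752 = 2022201.60, rounded up to 2022202; 2,022,202 required, 2,022,280 in favor — approved.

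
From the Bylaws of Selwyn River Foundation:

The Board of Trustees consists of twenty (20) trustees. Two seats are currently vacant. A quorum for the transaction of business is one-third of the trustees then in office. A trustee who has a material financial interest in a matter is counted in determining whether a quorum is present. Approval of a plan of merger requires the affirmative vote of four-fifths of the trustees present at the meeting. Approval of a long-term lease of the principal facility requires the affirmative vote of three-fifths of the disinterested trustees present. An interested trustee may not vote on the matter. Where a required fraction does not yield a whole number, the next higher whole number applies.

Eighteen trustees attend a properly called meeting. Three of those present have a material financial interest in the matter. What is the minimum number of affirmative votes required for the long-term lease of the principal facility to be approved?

The long-term lease of the principal facility requires three-fifths of the disinterested trustees present (18 − 3 = 15).
3/5 of 15 = 9.

9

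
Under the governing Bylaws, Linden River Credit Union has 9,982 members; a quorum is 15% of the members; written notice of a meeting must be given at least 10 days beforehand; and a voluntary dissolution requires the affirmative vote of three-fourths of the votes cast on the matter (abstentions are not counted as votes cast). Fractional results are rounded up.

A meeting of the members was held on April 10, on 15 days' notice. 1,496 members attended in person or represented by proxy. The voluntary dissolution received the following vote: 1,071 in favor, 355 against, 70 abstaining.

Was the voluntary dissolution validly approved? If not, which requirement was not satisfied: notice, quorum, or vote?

Notice: 15 days given; 10 required. Satisfied.
Quorum: 15% of 9,982 = 1,497.30, rounded up to 1,498; 1,496 present. Not satisfied.
Vote: requires three-fourths of the votes cast (1,496 − 70 abstaining = 1,426); 3/4 of 1426 = 1069.50, rounded up to 1070, so 1,070 needed; 1,071 in favor. Satisfied.

Invalid — quorum requirement not satisfied.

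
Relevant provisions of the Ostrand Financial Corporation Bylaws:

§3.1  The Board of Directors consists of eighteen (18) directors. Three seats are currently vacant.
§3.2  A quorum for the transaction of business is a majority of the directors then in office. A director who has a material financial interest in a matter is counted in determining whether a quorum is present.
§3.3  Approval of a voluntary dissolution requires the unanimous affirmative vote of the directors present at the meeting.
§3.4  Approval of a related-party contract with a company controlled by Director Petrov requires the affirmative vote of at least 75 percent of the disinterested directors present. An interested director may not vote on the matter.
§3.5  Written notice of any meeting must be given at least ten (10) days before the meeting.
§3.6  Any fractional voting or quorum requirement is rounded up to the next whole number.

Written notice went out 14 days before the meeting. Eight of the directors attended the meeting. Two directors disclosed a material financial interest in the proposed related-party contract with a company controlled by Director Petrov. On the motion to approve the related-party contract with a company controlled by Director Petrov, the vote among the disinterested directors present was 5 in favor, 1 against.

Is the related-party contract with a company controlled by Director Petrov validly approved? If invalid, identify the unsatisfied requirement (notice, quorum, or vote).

Valid — all requirements satisfied.

Notice: 14 days given; 10 required (14 ≥ 10). Satisfied.
Quorum: 8 present (interested directors count toward quorum); quorum is 8. Satisfied.
Vote: the related-party contract with a company controlled by Director Petrov requires three-fourths of the disinterested directors present (8 − 2 = 6). 3/4 of 6 = 4.50, rounded up to 5, so 5 affirmative votes are needed; 5 voted in favor. Satisfied.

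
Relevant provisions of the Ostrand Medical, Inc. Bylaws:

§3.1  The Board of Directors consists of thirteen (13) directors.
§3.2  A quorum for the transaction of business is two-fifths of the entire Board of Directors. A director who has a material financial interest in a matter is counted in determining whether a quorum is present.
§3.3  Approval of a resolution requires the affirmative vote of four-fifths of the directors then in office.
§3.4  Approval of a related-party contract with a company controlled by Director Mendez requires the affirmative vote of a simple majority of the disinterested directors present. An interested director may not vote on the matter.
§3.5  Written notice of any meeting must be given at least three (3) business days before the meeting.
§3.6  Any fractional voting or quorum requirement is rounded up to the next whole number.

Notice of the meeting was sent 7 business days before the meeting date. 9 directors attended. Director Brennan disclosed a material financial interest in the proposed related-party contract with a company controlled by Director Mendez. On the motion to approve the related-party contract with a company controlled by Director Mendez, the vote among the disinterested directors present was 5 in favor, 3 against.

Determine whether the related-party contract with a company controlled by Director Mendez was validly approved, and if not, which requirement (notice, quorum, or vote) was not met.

Valid — all requirements satisfied.

Notice: 7 business days given; 3 required (7 ≥ 3). Satisfied.
Quorum: 9 present (interested directors count toward quorum); quorum is 6. Satisfied.
Vote: the related-party contract with a company controlled by Director Mendez requires a majority of the disinterested directors present (9 − 1 = 8). A majority of 8 is 5, so 5 affirmative votes are needed; 5 voted in favor. Satisfied.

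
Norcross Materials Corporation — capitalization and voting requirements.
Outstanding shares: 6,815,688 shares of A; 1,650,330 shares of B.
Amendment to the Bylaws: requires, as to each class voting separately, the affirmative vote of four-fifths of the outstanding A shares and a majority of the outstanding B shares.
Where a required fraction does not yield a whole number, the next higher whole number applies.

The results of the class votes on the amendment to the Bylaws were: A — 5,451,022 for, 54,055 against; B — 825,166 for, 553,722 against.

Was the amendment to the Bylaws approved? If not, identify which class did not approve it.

A: 4/5 of 6815688 = 5452550.40, rounded up to 5452551; 5,452,551 required, 5,451,022 in favor — not approved.
B: a majority of 1650330 is 825166; 825,166 required, 825,166 in favor — approved.

Not approved — the A shares did not give the required vote.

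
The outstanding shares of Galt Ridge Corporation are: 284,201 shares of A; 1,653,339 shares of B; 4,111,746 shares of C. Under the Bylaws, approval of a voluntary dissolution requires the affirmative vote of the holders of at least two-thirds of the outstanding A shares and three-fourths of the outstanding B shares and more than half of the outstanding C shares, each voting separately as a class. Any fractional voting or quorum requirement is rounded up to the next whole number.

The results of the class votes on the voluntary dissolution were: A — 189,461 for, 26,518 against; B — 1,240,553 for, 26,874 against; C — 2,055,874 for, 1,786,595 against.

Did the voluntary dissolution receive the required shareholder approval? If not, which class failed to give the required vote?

A: 2/3 of 284201 = 189467.33, rounded up to 189468; 189,468 required, 189,461 in favor — not approved.
B: 3/4 of 1653339 = 1240004.25, rounded up to 1240005; 1,240,005 required, 1,240,553 in favor — approved.
C: a majority of 4111746 is 2055874; 2,055,874 required, 2,055,874 in favor — approved.

Not approved — the A shares did not give the required vote.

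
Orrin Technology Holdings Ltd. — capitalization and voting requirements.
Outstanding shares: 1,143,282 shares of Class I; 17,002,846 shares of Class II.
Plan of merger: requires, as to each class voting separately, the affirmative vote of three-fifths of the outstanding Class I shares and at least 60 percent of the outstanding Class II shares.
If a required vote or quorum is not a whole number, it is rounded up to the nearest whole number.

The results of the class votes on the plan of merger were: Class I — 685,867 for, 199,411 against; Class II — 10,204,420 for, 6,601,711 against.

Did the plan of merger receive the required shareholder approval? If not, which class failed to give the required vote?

Not approved — the Class I shares did not give the required vote.

Class I: 3/5 of 1143282 = 685969.20, rounded up to 685970; 685,970 required, 685,867 in favor — not approved.
Class II: 3/5 of 17002846 = 10201707.60, rounded up to 10201708; 10,201,708 required, 10,204,420 in favor — approved.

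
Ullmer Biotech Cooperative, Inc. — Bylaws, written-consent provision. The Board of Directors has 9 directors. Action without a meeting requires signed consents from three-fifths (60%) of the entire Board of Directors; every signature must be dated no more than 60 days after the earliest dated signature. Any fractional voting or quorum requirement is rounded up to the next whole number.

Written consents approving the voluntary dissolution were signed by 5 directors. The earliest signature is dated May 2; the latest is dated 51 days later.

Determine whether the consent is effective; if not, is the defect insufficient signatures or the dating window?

Signatures required: three-fifths (60%) of 9 — 3/5 of 9 = 5.40, rounded up to 6, so 6 needed; 5 signed. Insufficient.
Dating window: the latest signature is 51 days after the earliest; the limit is 60 days. Within the window.

Not effective — insufficient signatures.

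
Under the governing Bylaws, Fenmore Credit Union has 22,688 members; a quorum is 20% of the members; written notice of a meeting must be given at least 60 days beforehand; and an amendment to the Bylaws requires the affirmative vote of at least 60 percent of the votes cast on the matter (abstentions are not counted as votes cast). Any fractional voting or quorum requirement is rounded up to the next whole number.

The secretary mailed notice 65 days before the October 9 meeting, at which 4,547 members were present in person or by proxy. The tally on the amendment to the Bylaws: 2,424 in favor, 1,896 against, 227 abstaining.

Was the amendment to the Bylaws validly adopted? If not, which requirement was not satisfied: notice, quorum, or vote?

Invalid — vote requirement not satisfied.

Notice: 65 days given; 60 required. Satisfied.
Quorum: 20% of 22,688 = 4,537.60, rounded up to 4,538; 4,547 present. Satisfied.
Vote: requires three-fifths of the votes cast (4,547 − 227 abstaining = 4,320); 3/5 of 4320 = 2592, so 2,592 needed; 2,424 in favor. Not satisfied.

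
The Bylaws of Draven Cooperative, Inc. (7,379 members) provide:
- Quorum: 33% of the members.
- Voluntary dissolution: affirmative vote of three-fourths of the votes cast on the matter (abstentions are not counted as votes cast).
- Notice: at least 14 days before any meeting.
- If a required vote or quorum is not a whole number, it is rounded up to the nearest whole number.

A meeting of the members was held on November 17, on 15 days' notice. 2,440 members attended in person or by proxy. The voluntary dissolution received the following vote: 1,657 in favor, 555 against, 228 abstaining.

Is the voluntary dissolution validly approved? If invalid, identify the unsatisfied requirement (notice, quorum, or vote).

Notice: 15 days given; 14 required. Satisfied.
Quorum: 33% of 7,379 = 2,435.07, rounded up to 2,436; 2,440 present. Satisfied.
Vote: requires three-fourths of the votes cast (2,440 − 228 abstaining = 2,212); 3/4 of 2212 = 1659, so 1,659 needed; 1,657 in favor. Not satisfied.

Invalid — vote requirement not satisfied.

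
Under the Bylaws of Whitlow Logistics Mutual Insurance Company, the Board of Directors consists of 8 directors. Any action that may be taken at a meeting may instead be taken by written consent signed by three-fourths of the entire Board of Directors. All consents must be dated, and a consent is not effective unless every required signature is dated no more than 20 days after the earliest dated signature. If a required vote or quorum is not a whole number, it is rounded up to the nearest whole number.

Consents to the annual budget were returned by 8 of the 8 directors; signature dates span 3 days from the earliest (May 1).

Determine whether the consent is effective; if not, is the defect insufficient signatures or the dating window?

Effective — both the signature and dating-window requirements are satisfied.

Signatures required: three-fourths of 8 — 3/4 of 8 = 6, so 6 needed; 8 signed. Sufficient.
Dating window: the latest signature is 3 days after the earliest; the limit is 20 days. Within the window.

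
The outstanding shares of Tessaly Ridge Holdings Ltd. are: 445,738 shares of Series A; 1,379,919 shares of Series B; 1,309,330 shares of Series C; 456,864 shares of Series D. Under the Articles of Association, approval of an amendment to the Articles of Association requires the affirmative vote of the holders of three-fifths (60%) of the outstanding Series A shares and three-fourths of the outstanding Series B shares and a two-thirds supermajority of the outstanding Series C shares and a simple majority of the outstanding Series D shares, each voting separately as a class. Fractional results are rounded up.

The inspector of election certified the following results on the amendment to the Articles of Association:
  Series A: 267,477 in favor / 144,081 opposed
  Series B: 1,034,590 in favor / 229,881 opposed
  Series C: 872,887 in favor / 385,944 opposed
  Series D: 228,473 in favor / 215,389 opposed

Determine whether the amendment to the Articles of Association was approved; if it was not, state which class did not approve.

Not approved — the Series B shares did not give the required vote.

Series A: 3/5 of 445738 = 267442.80, rounded up to 267443; 267,443 required, 267,477 in favor — approved.
Series B: 3/4 of 1379919 = 1034939.25, rounded up to 1034940; 1,034,940 required, 1,034,590 in favor — not approved.
Series C: 2/3 of 1309330 = 872886.67, rounded up to 872887; 872,887 required, 872,887 in favor — approved.
Series D: a majority of 456864 is 228433; 228,433 required, 228,473 in favor — approved.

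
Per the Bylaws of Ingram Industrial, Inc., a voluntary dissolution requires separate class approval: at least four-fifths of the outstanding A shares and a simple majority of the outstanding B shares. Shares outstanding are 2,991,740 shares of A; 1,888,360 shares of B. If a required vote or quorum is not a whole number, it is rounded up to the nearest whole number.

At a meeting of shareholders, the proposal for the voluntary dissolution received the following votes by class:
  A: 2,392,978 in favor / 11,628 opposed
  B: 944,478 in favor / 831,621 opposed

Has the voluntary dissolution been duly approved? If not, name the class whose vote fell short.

Not approved — the A shares did not give the required vote.

A: 4/5 of 2991740 = 2393392; 2,393,392 required, 2,392,978 in favor — not approved.
B: a majority of 1888360 is 944181; 944,181 required, 944,478 in favor — approved.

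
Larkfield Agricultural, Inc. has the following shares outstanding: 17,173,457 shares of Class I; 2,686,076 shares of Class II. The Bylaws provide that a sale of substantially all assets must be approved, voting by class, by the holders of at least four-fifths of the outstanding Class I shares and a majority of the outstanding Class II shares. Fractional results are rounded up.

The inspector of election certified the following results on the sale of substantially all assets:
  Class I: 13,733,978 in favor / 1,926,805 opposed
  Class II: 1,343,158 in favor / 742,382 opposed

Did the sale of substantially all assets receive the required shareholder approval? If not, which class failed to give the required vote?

Class I: 4/5 of 17173457 = 13738765.60, rounded up to 13738766; 13,738,766 required, 13,733,978 in favor — not approved.
Class II: a majority of 2686076 is 1343039; 1,343,039 required, 1,343,158 in favor — approved.

Not approved — the Class I shares did not give the required vote.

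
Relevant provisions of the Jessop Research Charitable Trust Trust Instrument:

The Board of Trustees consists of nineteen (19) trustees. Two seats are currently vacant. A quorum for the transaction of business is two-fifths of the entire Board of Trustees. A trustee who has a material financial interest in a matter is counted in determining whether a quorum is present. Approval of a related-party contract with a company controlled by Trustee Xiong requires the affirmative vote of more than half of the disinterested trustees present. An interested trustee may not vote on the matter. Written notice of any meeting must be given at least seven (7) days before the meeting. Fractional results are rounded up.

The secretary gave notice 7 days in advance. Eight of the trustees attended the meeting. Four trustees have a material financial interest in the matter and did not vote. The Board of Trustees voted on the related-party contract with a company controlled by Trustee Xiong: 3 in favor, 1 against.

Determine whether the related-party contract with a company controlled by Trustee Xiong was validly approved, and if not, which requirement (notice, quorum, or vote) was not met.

Notice: 7 days given; 7 required (7 ≥ 7). Satisfied.
Quorum: 8 present (interested trustees count toward quorum); quorum is 8. Satisfied.
Vote: the related-party contract with a company controlled by Trustee Xiong requires a majority of the disinterested trustees present (8 − 4 = 4). A majority of 4 is 3, so 3 affirmative votes are needed; 3 voted in favor. Satisfied.

Valid — all requirements satisfied.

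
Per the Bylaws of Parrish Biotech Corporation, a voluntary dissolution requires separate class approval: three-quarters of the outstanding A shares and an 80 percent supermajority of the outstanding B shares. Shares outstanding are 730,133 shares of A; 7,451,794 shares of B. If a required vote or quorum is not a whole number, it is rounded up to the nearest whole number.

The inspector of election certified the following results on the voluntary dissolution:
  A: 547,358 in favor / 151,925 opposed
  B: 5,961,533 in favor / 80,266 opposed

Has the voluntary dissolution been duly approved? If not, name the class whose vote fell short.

A: 3/4 of 730133 = 547599.75, rounded up to 547600; 547,600 required, 547,358 in favor — not approved.
B: 4/5 of 7451794 = 5961435.20, rounded up to 5961436; 5,961,436 required, 5,961,533 in favor — approved.

Not approved — the A shares did not give the required vote.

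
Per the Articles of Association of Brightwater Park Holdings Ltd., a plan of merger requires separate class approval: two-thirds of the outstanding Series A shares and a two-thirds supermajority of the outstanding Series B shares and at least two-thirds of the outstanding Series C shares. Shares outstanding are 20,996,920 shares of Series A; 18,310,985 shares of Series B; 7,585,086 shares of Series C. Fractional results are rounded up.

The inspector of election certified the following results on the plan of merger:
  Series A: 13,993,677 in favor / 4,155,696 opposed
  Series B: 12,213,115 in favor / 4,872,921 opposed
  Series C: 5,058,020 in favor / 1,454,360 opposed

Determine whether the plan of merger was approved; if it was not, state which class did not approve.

Series A: 2/3 of 20996920 = 13997946.67, rounded up to 13997947; 13,997,947 required, 13,993,677 in favor — not approved.
Series B: 2/3 of 18310985 = 12207323.33, rounded up to 12207324; 12,207,324 required, 12,213,115 in favor — approved.
Series C: 2/3 of 7585086 = 5056724; 5,056,724 required, 5,058,020 in favor — approved.

Not approved — the Series A shares did not give the required vote.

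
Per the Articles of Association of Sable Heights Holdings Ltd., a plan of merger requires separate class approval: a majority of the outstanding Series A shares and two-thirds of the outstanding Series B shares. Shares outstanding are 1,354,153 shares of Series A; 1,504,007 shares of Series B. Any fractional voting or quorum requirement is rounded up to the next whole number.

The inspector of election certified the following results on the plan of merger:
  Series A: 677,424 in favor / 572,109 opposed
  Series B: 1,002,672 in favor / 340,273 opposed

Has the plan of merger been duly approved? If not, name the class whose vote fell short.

Approved — every class gave the required vote.

Series A: a majority of 1354153 is 677077; 677,077 required, 677,424 in favor — approved.
Series B: 2/3 of 1504007 = 1002671.33, rounded up to 1002672; 1,002,672 required, 1,002,672 in favor — approved.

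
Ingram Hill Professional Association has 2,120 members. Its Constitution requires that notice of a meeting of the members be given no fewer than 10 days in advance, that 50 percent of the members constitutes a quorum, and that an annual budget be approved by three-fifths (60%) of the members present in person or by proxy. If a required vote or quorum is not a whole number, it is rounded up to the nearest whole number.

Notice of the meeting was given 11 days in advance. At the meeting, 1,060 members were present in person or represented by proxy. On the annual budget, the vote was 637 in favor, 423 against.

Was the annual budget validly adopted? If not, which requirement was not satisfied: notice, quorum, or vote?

Valid — all requirements satisfied.

Notice: 11 days given; 10 required. Satisfied.
Quorum: 50% of 2,120 = 1,060; 1,060 present. Satisfied.
Vote: requires three-fifths of those present (1,060); 3/5 of 1060 = 636, so 636 needed; 637 in favor. Satisfied.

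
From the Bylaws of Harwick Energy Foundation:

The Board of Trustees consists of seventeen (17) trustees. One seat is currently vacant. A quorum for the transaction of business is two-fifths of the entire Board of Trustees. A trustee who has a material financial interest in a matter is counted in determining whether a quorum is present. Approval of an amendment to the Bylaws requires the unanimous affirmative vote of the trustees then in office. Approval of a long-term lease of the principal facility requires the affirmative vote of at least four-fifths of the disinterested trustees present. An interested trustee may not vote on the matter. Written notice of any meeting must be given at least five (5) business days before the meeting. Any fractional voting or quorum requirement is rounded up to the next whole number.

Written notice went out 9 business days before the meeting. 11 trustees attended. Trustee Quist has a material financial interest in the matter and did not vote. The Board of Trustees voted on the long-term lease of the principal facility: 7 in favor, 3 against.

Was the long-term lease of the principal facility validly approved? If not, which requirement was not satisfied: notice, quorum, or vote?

Invalid — vote requirement not satisfied.

Notice: 9 business days given; 5 required (9 ≥ 5). Satisfied.
Quorum: 11 present (interested trustees count toward quorum); quorum is 7. Satisfied.
Vote: the long-term lease of the principal facility requires four-fifths of the disinterested trustees present (11 − 1 = 10). 4/5 of 10 = 8, so 8 affirmative votes are needed; 7 voted in favor. Not satisfied.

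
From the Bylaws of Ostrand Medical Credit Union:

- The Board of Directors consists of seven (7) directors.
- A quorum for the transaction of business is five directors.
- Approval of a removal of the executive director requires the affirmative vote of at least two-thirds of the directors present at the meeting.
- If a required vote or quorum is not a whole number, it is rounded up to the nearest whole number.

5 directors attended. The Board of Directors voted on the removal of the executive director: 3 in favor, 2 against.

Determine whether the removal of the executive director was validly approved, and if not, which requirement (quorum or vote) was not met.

Invalid — vote requirement not satisfied.

Quorum: 5 present; quorum is 5. Satisfied.
Vote: the removal of the executive director requires two-thirds of the directors present (5). 2/3 of 5 = 3.33, rounded up to 4, so 4 affirmative votes are needed; 3 voted in favor. Not satisfied.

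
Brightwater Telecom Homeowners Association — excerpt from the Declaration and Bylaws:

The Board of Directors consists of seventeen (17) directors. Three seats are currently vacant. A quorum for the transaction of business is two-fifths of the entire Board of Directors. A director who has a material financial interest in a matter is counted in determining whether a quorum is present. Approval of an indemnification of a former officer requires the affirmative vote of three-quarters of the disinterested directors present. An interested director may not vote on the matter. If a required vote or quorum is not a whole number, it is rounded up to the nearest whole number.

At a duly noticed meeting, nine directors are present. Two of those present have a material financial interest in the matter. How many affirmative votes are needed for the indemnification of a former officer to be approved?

6

The indemnification of a former officer requires three-fourths of the disinterested directors present (9 − 2 = 7).
3/4 of 7 = 5.25, rounded up to 6.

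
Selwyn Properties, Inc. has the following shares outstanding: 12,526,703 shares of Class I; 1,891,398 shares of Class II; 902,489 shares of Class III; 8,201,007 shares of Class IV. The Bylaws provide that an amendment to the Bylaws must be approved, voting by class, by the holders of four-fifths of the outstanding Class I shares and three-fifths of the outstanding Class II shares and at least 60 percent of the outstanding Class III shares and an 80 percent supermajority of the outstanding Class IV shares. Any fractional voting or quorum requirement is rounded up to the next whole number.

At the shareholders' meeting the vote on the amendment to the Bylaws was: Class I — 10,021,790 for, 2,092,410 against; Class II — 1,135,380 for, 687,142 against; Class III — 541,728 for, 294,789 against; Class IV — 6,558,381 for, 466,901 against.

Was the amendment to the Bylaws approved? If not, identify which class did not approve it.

Class I: 4/5 of 12526703 = 10021362.40, rounded up to 10021363; 10,021,363 required, 10,021,790 in favor — approved.
Class II: 3/5 of 1891398 = 1134838.80, rounded up to 1134839; 1,134,839 required, 1,135,380 in favor — approved.
Class III: 3/5 of 902489 = 541493.40, rounded up to 541494; 541,494 required, 541,728 in favor — approved.
Class IV: 4/5 of 8201007 = 6560805.60, rounded up to 6560806; 6,560,806 required, 6,558,381 in favor — not approved.

Not approved — the Class IV shares did not give the required vote.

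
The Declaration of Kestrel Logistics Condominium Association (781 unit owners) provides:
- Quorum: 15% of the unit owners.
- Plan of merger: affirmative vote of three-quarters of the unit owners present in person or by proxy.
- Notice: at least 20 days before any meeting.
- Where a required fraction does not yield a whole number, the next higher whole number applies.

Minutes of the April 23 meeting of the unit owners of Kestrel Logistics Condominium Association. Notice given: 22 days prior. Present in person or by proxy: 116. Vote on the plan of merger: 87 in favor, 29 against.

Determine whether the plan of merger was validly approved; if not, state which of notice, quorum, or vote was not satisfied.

Notice: 22 days given; 20 required. Satisfied.
Quorum: 15% of 781 = 117.15, rounded up to 118; 116 present. Not satisfied.
Vote: requires three-fourths of those present (116); 3/4 of 116 = 87, so 87 needed; 87 in favor. Satisfied.

Invalid — quorum requirement not satisfied.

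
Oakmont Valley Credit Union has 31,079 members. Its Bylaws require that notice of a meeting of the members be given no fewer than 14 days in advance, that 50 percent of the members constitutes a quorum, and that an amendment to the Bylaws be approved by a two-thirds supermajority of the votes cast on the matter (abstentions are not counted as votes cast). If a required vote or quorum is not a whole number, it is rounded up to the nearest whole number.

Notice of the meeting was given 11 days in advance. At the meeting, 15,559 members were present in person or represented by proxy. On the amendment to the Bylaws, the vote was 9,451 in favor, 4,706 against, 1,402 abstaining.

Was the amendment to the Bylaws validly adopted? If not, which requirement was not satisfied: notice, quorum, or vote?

Notice: 11 days given; 14 required. Not satisfied.
Quorum: 50% of 31,079 = 15,539.50, rounded up to 15,540; 15,559 present. Satisfied.
Vote: requires two-thirds of the votes cast (15,559 − 1,402 abstaining = 14,157); 2/3 of 14157 = 9438, so 9,438 needed; 9,451 in favor. Satisfied.

Invalid — notice requirement not satisfied.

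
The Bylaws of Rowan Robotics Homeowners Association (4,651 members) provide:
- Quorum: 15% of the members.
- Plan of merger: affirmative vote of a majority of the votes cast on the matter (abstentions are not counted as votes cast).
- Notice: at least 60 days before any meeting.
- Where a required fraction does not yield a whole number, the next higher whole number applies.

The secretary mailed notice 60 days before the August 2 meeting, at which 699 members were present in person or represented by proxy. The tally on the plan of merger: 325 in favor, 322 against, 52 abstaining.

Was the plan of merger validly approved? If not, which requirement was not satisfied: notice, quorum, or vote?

Notice: 60 days given; 60 required. Satisfied.
Quorum: 15% of 4,651 = 697.65, rounded up to 698; 699 present. Satisfied.
Vote: requires a majority of the votes cast (699 − 52 abstaining = 647); a majority of 647 is 324, so 324 needed; 325 in favor. Satisfied.

Valid — all requirements satisfied.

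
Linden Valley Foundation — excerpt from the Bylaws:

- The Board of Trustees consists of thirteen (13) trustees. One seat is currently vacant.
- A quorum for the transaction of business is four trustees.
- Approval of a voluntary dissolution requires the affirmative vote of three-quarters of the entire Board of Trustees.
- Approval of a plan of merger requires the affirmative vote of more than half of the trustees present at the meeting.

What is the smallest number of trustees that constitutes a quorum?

The quorum is fixed at 4.

4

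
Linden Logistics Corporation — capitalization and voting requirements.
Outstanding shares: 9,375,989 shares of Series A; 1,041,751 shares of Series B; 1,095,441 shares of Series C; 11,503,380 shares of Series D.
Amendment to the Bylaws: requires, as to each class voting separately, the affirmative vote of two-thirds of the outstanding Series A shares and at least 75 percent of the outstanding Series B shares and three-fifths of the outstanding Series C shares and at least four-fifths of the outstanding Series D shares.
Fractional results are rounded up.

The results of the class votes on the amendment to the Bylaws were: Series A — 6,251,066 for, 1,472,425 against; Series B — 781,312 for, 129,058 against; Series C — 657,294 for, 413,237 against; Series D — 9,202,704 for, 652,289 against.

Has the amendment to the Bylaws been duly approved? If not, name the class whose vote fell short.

Series A: 2/3 of 9375989 = 6250659.33, rounded up to 6250660; 6,250,660 required, 6,251,066 in favor — approved.
Series B: 3/4 of 1041751 = 781313.25, rounded up to 781314; 781,314 required, 781,312 in favor — not approved.
Series C: 3/5 of 1095441 = 657264.60, rounded up to 657265; 657,265 required, 657,294 in favor — approved.
Series D: 4/5 of 11503380 = 9202704; 9,202,704 required, 9,202,704 in favor — approved.

Not approved — the Series B shares did not give the required vote.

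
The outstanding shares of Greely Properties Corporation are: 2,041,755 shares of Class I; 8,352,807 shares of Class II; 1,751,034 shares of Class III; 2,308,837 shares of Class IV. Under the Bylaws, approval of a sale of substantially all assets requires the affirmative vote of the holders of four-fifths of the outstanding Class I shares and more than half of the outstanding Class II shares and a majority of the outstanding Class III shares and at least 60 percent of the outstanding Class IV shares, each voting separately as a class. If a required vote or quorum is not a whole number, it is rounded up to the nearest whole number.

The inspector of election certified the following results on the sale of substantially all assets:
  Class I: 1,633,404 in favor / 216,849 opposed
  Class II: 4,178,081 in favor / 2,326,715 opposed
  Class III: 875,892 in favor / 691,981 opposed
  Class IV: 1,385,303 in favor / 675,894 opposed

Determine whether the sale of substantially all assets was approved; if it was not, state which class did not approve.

Approved — every class gave the required vote.

Class I: 4/5 of 2041755 = 1633404; 1,633,404 required, 1,633,404 in favor — approved.
Class II: a majority of 8352807 is 4176404; 4,176,404 required, 4,178,081 in favor — approved.
Class III: a majority of 1751034 is 875518; 875,518 required, 875,892 in favor — approved.
Class IV: 3/5 of 2308837 = 1385302.20, rounded up to 1385303; 1,385,303 required, 1,385,303 in favor — approved.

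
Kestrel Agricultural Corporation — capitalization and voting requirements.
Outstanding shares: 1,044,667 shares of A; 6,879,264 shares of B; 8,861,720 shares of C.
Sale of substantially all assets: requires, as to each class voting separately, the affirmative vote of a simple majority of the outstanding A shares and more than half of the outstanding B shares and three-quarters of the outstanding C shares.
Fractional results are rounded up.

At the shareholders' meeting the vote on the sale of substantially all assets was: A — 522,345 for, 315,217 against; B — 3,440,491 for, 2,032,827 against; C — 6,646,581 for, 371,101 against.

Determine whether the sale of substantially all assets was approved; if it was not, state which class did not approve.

A: a majority of 1044667 is 522334; 522,334 required, 522,345 in favor — approved.
B: a majority of 6879264 is 3439633; 3,439,633 required, 3,440,491 in favor — approved.
C: 3/4 of 8861720 = 6646290; 6,646,290 required, 6,646,581 in favor — approved.

Approved — every class gave the required vote.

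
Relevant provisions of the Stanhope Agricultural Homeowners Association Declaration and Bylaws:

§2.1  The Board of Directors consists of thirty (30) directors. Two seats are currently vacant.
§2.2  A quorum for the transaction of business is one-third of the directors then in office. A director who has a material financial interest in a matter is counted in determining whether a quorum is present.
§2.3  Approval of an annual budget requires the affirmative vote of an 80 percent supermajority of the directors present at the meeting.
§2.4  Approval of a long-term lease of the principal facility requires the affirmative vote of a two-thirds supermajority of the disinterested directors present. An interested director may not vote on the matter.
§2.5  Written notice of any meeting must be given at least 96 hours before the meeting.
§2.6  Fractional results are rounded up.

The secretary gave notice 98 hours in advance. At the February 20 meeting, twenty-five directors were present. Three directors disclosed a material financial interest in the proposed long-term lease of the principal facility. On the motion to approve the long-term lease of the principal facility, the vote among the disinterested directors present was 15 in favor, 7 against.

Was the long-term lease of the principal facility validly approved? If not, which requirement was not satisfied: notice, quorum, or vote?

Valid — all requirements satisfied.

Notice: 98 hours given; 96 required (98 ≥ 96). Satisfied.
Quorum: 25 present (interested directors count toward quorum); quorum is 10. Satisfied.
Vote: the long-term lease of the principal facility requires two-thirds of the disinterested directors present (25 − 3 = 22). 2/3 of 22 = 14.67, rounded up to 15, so 15 affirmative votes are needed; 15 voted in favor. Satisfied.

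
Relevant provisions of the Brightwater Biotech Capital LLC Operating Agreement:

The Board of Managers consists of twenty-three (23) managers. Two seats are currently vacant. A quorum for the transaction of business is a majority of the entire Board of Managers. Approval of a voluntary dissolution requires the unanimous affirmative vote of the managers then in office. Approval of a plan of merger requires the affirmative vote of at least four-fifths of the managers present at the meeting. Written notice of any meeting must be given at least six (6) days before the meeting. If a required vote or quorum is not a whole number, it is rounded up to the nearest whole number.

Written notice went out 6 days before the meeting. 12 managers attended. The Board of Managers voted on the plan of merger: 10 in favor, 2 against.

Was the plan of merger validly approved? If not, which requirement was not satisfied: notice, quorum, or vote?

Notice: 6 days given; 6 required (6 ≥ 6). Satisfied.
Quorum: 12 present; quorum is 12. Satisfied.
Vote: the plan of merger requires four-fifths of the managers present (12). 4/5 of 12 = 9.60, rounded up to 10, so 10 affirmative votes are needed; 10 voted in favor. Satisfied.

Valid — all requirements satisfied.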